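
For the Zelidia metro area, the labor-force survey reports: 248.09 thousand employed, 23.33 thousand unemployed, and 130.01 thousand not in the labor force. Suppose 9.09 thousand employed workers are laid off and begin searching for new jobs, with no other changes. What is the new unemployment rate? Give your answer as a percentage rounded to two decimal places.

New unemployment rate ≈ 11.94%.

Initially, labor force = 248.09 + 23.33 = 271.42 thousand, so u = 23.33/271.42 = 8.60%.
After the change, employed falls and unemployed rises by 9.09; labor force unchanged → E = 239.00, U = 32.42, labor force = 271.42 thousand.
New unemployment rate = 32.42 / 271.42 = 11.94%.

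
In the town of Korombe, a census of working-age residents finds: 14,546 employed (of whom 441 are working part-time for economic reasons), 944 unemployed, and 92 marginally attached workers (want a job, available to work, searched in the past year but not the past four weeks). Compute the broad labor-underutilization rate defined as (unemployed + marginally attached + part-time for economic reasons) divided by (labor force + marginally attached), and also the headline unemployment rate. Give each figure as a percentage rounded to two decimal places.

Broad underutilization rate ≈ 9.48%; headline unemployment rate ≈ 6.09%.

Labor force = 14,546 + 944 = 15,490.
Numerator = 944 + 92 + 441 = 1,477.
Denominator = 15,490 + 92 = 15,582.
Broad rate = 1,477 / 15,582 = 9.48%.
Headline unemployment rate = 944 / 15,490 = 6.09%.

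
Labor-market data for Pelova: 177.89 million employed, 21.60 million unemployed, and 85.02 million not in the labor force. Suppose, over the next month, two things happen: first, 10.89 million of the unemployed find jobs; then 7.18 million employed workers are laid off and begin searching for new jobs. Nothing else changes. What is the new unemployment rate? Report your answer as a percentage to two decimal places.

Initially, labor force = 177.89 + 21.60 = 199.49 million, so u = 21.60/199.49 = 10.83%.
After the first change, unemployed falls and employed rises by 10.89; labor force unchanged → E = 188.78, U = 10.71, labor force = 199.49 million.
After the second change, employed falls and unemployed rises by 7.18; labor force unchanged → E = 181.60, U = 17.89, labor force = 199.49 million.
New unemployment rate = 17.89 / 199.49 = 8.97%.

New unemployment rate ≈ 8.97%.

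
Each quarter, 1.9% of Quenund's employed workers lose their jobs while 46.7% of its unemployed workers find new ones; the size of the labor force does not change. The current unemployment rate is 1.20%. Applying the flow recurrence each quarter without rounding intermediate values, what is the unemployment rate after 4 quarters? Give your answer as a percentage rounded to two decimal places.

With a fixed labor force, u_{t+1} = u_t + s·(1−u_t) − f·u_t = u_t·(1−s−f) + s.
Here 1−s−f = 0.514 and s = 0.019.
u_1 = 0.012000 × 0.514 + 0.019 = 0.025168.
u_2 = 0.025168 × 0.514 + 0.019 = 0.031936.
u_3 = 0.031936 × 0.514 + 0.019 = 0.035415.
u_4 = 0.035415 × 0.514 + 0.019 = 0.037203.

Unemployment rate after four quarters ≈ 3.72%.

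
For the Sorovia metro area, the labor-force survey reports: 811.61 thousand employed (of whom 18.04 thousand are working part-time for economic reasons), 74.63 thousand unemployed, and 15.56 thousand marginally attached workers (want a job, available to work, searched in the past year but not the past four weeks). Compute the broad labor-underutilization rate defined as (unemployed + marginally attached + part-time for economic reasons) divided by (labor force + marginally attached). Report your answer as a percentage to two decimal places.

Labor force = 811.61 + 74.63 = 886.24 thousand.
Numerator = 74.63 + 15.56 + 18.04 = 108.23 thousand.
Denominator = 886.24 + 15.56 = 901.80 thousand.
Broad rate = 108.23 / 901.80 = 12.00%.

Broad underutilization rate ≈ 12.00%.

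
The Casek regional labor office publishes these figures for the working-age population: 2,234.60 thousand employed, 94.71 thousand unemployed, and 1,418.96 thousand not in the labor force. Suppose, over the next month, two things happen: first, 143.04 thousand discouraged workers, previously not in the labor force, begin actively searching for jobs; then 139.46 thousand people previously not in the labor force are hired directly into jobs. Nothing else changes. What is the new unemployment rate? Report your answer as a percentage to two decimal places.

Initially, labor force = 2,234.60 + 94.71 = 2,329.31 thousand, so u = 94.71/2,329.31 = 4.07%.
After the first change, unemployed and labor force both rise by 143.04 → E = 2,234.60, U = 237.75, labor force = 2,472.35 thousand.
After the second change, employed and labor force both rise by 139.46; unemployed unchanged → E = 2,374.06, U = 237.75, labor force = 2,611.81 thousand.
New unemployment rate = 237.75 / 2,611.81 = 9.10%.

New unemployment rate ≈ 9.10%.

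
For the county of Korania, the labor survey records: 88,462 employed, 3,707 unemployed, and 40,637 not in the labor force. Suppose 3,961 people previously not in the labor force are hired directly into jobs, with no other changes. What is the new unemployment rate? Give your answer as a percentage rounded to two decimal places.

Initially, labor force = 88,462 + 3,707 = 92,169, so u = 3,707/92,169 = 4.02%.
After the change, employed and labor force both rise by 3,961; unemployed unchanged → E = 92,423, U = 3,707, labor force = 96,130.
New unemployment rate = 3,707 / 96,130 = 3.86%.

New unemployment rate ≈ 3.86%.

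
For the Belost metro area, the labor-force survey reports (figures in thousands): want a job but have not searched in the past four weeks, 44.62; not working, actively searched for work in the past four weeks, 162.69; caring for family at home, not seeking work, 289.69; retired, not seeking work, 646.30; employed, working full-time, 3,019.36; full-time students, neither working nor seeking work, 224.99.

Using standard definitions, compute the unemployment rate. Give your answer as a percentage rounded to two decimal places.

Unemployment rate ≈ 5.11%.

Employed = 3,019.36 thousand.
Unemployed = 162.69 thousand.
Labor force = 3,019.36 + 162.69 = 3,182.05 thousand.
Unemployment rate = 162.69 / 3,182.05 = 5.11%.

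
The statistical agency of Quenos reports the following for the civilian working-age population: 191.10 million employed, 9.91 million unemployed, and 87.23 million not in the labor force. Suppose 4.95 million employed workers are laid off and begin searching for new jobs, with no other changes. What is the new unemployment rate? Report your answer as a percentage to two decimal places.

New unemployment rate ≈ 7.39%.

Initially, labor force = 191.10 + 9.91 = 201.01 million, so u = 9.91/201.01 = 4.93%.
After the change, employed falls and unemployed rises by 4.95; labor force unchanged → E = 186.15, U = 14.86, labor force = 201.01 million.
New unemployment rate = 14.86 / 201.01 = 7.39%.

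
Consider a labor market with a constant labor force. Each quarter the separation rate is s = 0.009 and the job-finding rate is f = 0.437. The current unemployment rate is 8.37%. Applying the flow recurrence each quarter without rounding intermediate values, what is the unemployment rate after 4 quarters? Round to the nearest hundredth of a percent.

Unemployment rate after four quarters ≈ 2.62%.

With a fixed labor force, u_{t+1} = u_t + s·(1−u_t) − f·u_t = u_t·(1−s−f) + s.
Here 1−s−f = 0.554 and s = 0.009.
u_1 = 0.083700 × 0.554 + 0.009 = 0.055370.
u_2 = 0.055370 × 0.554 + 0.009 = 0.039675.
u_3 = 0.039675 × 0.554 + 0.009 = 0.030980.
u_4 = 0.030980 × 0.554 + 0.009 = 0.026163.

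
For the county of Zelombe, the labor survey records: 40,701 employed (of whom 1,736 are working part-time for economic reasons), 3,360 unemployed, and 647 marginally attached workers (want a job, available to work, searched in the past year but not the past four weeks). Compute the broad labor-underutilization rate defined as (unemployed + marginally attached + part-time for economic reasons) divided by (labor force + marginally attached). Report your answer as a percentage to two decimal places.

Labor force = 40,701 + 3,360 = 44,061.
Numerator = 3,360 + 647 + 1,736 = 5,743.
Denominator = 44,061 + 647 = 44,708.
Broad rate = 5,743 / 44,708 = 12.85%.

Broad underutilization rate ≈ 12.85%.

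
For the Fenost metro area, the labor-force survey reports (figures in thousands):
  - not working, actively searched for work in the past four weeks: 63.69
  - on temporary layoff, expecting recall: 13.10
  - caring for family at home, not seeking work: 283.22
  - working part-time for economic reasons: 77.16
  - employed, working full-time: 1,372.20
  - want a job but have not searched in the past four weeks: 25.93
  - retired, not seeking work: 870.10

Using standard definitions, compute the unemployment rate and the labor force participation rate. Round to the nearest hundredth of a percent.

Unemployment rate ≈ 5.03%; labor force participation rate ≈ 56.41%.

Employed = 77.16 + 1,372.20 = 1,449.36 thousand (anyone who worked, including part-time for economic reasons, counts as employed).
Unemployed = 63.69 + 13.10 = 76.79 thousand (jobless and actively searching, or on temporary layoff).
Labor force = 1,449.36 + 76.79 = 1,526.15 thousand.
Not in labor force = 283.22 + 25.93 + 870.10 = 1,179.25 thousand (those not working and not actively searching are outside the labor force — including those who want a job but have given up searching).
Civilian working-age population = 1,526.15 + 1,179.25 = 2,705.40 thousand.
Unemployment rate = 76.79 / 1,526.15 = 5.03%.
Labor force participation rate = 1,526.15 / 2,705.40 = 56.41%.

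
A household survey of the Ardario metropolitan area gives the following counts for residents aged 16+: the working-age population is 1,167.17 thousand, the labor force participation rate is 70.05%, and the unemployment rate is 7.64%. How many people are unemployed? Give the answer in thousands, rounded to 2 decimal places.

About 62.46 thousand are unemployed.

Labor force = 0.7005 × 1,167.17 = 817.60 thousand.
Unemployed = 0.0764 × 817.60 ≈ 62.46 thousand.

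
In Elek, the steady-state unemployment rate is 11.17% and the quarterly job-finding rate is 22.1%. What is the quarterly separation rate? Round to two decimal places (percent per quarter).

Separation rate ≈ 2.78% per quarter.

From u* = s/(s+f): s = u·f/(1−u).
s = 0.1117 × 22.1 / (1 − 0.1117) = 2.4686 / 0.8883 ≈ 2.78% per quarter.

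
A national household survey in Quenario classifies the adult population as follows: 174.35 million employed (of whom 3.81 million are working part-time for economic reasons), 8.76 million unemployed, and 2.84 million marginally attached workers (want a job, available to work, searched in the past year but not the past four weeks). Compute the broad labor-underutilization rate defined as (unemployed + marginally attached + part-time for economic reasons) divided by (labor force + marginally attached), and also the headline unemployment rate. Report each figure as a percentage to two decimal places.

Broad underutilization rate ≈ 8.29%; headline unemployment rate ≈ 4.78%.

Labor force = 174.35 + 8.76 = 183.11 million.
Numerator = 8.76 + 2.84 + 3.81 = 15.41 million.
Denominator = 183.11 + 2.84 = 185.95 million.
Broad rate = 15.41 / 185.95 = 8.29%.
Headline unemployment rate = 8.76 / 183.11 = 4.78%.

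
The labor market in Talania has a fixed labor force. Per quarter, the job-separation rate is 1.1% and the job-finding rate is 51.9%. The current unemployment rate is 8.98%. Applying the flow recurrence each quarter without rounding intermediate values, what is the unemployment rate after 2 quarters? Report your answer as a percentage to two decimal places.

With a fixed labor force, u_{t+1} = u_t + s·(1−u_t) − f·u_t = u_t·(1−s−f) + s.
Here 1−s−f = 0.470 and s = 0.011.
u_1 = 0.089800 × 0.470 + 0.011 = 0.053206.
u_2 = 0.053206 × 0.470 + 0.011 = 0.036007.

Unemployment rate after two quarters ≈ 3.60%.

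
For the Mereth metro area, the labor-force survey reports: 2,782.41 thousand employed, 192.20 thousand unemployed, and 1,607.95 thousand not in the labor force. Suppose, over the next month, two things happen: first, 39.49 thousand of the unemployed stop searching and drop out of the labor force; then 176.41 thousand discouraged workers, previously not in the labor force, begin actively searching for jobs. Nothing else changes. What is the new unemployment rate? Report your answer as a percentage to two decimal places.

Initially, labor force = 2,782.41 + 192.20 = 2,974.61 thousand, so u = 192.20/2,974.61 = 6.46%.
After the first change, unemployed and labor force both fall by 39.49 → E = 2,782.41, U = 152.71, labor force = 2,935.12 thousand.
After the second change, unemployed and labor force both rise by 176.41 → E = 2,782.41, U = 329.12, labor force = 3,111.53 thousand.
New unemployment rate = 329.12 / 3,111.53 = 10.58%.

New unemployment rate ≈ 10.58%.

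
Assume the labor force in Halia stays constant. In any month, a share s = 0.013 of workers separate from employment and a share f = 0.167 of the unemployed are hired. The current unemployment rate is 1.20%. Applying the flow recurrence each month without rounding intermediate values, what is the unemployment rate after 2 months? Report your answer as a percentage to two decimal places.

Unemployment rate after two months ≈ 3.17%.

With a fixed labor force, u_{t+1} = u_t + s·(1−u_t) − f·u_t = u_t·(1−s−f) + s.
Here 1−s−f = 0.820 and s = 0.013.
u_1 = 0.012000 × 0.820 + 0.013 = 0.022840.
u_2 = 0.022840 × 0.820 + 0.013 = 0.031729.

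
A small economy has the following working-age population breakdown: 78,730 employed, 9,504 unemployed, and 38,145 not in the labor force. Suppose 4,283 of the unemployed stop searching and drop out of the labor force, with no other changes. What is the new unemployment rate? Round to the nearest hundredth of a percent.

Initially, labor force = 78,730 + 9,504 = 88,234, so u = 9,504/88,234 = 10.77%.
After the change, unemployed and labor force both fall by 4,283 → E = 78,730, U = 5,221, labor force = 83,951.
New unemployment rate = 5,221 / 83,951 = 6.22%.

New unemployment rate ≈ 6.22%.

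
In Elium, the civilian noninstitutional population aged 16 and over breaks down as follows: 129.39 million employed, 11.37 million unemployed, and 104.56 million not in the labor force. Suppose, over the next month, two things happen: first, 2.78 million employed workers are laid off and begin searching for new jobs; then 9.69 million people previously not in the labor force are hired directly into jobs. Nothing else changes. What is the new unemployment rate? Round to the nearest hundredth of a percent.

Initially, labor force = 129.39 + 11.37 = 140.76 million, so u = 11.37/140.76 = 8.08%.
After the first change, employed falls and unemployed rises by 2.78; labor force unchanged → E = 126.61, U = 14.15, labor force = 140.76 million.
After the second change, employed and labor force both rise by 9.69; unemployed unchanged → E = 136.30, U = 14.15, labor force = 150.45 million.
New unemployment rate = 14.15 / 150.45 = 9.41%.

New unemployment rate ≈ 9.41%.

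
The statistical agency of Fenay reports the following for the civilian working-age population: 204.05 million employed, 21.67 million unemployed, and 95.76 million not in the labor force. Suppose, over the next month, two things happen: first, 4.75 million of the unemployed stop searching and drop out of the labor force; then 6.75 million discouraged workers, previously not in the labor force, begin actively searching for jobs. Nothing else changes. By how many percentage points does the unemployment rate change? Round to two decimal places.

Initially, labor force = 204.05 + 21.67 = 225.72 million, so u = 21.67/225.72 = 9.60%.
After the first change, unemployed and labor force both fall by 4.75 → E = 204.05, U = 16.92, labor force = 220.97 million.
After the second change, unemployed and labor force both rise by 6.75 → E = 204.05, U = 23.67, labor force = 227.72 million.
New unemployment rate = 23.67 / 227.72 = 10.39%.
Change = 10.39% − 9.60% = +0.79 percentage points.

The unemployment rate changes by +0.79 percentage points.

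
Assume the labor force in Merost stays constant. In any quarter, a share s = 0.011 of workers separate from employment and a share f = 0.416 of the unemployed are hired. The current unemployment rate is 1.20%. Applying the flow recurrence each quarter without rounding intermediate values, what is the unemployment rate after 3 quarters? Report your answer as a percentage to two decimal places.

With a fixed labor force, u_{t+1} = u_t + s·(1−u_t) − f·u_t = u_t·(1−s−f) + s.
Here 1−s−f = 0.573 and s = 0.011.
u_1 = 0.012000 × 0.573 + 0.011 = 0.017876.
u_2 = 0.017876 × 0.573 + 0.011 = 0.021243.
u_3 = 0.021243 × 0.573 + 0.011 = 0.023172.

Unemployment rate after three quarters ≈ 2.32%.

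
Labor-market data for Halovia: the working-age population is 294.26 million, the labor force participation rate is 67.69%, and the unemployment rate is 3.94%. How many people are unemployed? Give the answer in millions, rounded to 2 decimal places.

About 7.85 million are unemployed.

Labor force = 0.6769 × 294.26 = 199.18 million.
Unemployed = 0.0394 × 199.18 ≈ 7.85 million.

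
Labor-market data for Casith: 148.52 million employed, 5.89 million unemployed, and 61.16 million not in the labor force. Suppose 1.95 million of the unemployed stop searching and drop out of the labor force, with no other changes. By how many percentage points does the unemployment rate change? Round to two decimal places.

The unemployment rate changes by −1.23 percentage points.

Initially, labor force = 148.52 + 5.89 = 154.41 million, so u = 5.89/154.41 = 3.81%.
After the change, unemployed and labor force both fall by 1.95 → E = 148.52, U = 3.94, labor force = 152.46 million.
New unemployment rate = 3.94 / 152.46 = 2.58%.
Change = 2.58% − 3.81% = −1.23 percentage points.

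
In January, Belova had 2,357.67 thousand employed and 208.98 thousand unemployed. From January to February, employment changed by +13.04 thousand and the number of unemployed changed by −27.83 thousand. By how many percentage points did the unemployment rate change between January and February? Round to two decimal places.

January: labor force = 2,357.67 + 208.98 = 2,566.65; u = 208.98/2,566.65 = 8.14%.
February: labor force = 2,370.71 + 181.15 = 2,551.86; u = 181.15/2,551.86 = 7.10%.
Change = 7.10% − 8.14% = −1.04 pp.

The unemployment rate changed by −1.04 percentage points.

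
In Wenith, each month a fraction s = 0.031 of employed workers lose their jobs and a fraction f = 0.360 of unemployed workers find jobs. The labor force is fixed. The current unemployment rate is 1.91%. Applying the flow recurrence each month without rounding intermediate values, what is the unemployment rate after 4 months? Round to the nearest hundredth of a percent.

Unemployment rate after four months ≈ 7.10%.

With a fixed labor force, u_{t+1} = u_t + s·(1−u_t) − f·u_t = u_t·(1−s−f) + s.
Here 1−s−f = 0.609 and s = 0.031.
u_1 = 0.019100 × 0.609 + 0.031 = 0.042632.
u_2 = 0.042632 × 0.609 + 0.031 = 0.056963.
u_3 = 0.056963 × 0.609 + 0.031 = 0.065690.
u_4 = 0.065690 × 0.609 + 0.031 = 0.071005.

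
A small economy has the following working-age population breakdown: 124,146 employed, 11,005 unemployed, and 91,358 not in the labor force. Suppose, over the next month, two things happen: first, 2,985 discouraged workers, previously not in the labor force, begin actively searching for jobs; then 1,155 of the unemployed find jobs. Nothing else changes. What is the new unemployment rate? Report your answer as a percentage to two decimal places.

Initially, labor force = 124,146 + 11,005 = 135,151, so u = 11,005/135,151 = 8.14%.
After the first change, unemployed and labor force both rise by 2,985 → E = 124,146, U = 13,990, labor force = 138,136.
After the second change, unemployed falls and employed rises by 1,155; labor force unchanged → E = 125,301, U = 12,835, labor force = 138,136.
New unemployment rate = 12,835 / 138,136 = 9.29%.

New unemployment rate ≈ 9.29%.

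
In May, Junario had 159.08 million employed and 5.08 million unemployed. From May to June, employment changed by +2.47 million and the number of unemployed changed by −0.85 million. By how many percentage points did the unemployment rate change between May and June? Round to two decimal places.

May: labor force = 159.08 + 5.08 = 164.16; u = 5.08/164.16 = 3.09%.
June: labor force = 161.55 + 4.23 = 165.78; u = 4.23/165.78 = 2.55%.
Change = 2.55% − 3.09% = −0.54 pp.

The unemployment rate changed by −0.54 percentage points.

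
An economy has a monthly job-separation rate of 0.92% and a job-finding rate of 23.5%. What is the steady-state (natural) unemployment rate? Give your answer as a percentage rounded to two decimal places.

At steady state the flows balance: s·E = f·U, so U/(E+U) = s/(s+f).
u* = 0.92 / (0.92 + 23.5) = 0.92 / 24.42 = 3.77%.

Steady-state unemployment rate ≈ 3.77%.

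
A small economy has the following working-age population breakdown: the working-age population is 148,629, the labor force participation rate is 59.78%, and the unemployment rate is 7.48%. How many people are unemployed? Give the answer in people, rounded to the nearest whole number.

About 6,646 are unemployed.

Labor force = 0.5978 × 148,629 = 88,850.
Unemployed = 0.0748 × 88,850 ≈ 6,646.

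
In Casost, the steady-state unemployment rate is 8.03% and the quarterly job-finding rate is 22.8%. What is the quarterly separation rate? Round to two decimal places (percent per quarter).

Separation rate ≈ 1.99% per quarter.

From u* = s/(s+f): s = u·f/(1−u).
s = 0.0803 × 22.8 / (1 − 0.0803) = 1.8308 / 0.9197 ≈ 1.99% per quarter.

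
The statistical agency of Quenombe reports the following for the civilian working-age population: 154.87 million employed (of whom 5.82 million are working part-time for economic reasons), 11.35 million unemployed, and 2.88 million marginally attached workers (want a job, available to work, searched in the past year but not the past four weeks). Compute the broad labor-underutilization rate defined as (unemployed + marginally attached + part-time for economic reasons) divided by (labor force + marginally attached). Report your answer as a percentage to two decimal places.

Broad underutilization rate ≈ 11.86%.

Labor force = 154.87 + 11.35 = 166.22 million.
Numerator = 11.35 + 2.88 + 5.82 = 20.05 million.
Denominator = 166.22 + 2.88 = 169.10 million.
Broad rate = 20.05 / 169.10 = 11.86%.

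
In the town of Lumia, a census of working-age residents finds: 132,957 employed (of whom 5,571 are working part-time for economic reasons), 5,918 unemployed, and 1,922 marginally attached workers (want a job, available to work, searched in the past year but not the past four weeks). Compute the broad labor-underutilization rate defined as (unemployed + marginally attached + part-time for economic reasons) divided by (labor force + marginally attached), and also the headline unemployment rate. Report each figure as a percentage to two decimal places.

Labor force = 132,957 + 5,918 = 138,875.
Numerator = 5,918 + 1,922 + 5,571 = 13,411.
Denominator = 138,875 + 1,922 = 140,797.
Broad rate = 13,411 / 140,797 = 9.53%.
Headline unemployment rate = 5,918 / 138,875 = 4.26%.

Broad underutilization rate ≈ 9.53%; headline unemployment rate ≈ 4.26%.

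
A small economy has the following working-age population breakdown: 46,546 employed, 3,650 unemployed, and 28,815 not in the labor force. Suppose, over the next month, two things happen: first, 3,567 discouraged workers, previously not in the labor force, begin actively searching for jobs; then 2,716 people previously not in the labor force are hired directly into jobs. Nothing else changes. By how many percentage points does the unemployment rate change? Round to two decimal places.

The unemployment rate changes by +5.51 percentage points.

Initially, labor force = 46,546 + 3,650 = 50,196, so u = 3,650/50,196 = 7.27%.
After the first change, unemployed and labor force both rise by 3,567 → E = 46,546, U = 7,217, labor force = 53,763.
After the second change, employed and labor force both rise by 2,716; unemployed unchanged → E = 49,262, U = 7,217, labor force = 56,479.
New unemployment rate = 7,217 / 56,479 = 12.78%.
Change = 12.78% − 7.27% = +5.51 percentage points.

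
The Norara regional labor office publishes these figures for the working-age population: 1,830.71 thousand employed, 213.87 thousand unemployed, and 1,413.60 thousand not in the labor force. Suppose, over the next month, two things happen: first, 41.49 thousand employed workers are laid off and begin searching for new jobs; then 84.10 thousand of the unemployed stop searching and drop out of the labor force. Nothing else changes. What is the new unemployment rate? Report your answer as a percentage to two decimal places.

New unemployment rate ≈ 8.74%.

Initially, labor force = 1,830.71 + 213.87 = 2,044.58 thousand, so u = 213.87/2,044.58 = 10.46%.
After the first change, employed falls and unemployed rises by 41.49; labor force unchanged → E = 1,789.22, U = 255.36, labor force = 2,044.58 thousand.
After the second change, unemployed and labor force both fall by 84.10 → E = 1,789.22, U = 171.26, labor force = 1,960.48 thousand.
New unemployment rate = 171.26 / 1,960.48 = 8.74%.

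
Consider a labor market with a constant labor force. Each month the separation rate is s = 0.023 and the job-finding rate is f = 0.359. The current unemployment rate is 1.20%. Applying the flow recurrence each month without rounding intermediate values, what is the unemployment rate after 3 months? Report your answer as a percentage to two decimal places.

Unemployment rate after three months ≈ 4.88%.

With a fixed labor force, u_{t+1} = u_t + s·(1−u_t) − f·u_t = u_t·(1−s−f) + s.
Here 1−s−f = 0.618 and s = 0.023.
u_1 = 0.012000 × 0.618 + 0.023 = 0.030416.
u_2 = 0.030416 × 0.618 + 0.023 = 0.041797.
u_3 = 0.041797 × 0.618 + 0.023 = 0.048831.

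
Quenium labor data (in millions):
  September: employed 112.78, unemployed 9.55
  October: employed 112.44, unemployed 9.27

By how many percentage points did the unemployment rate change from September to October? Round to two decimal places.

The unemployment rate changed by −0.19 percentage points.

September: labor force = 112.78 + 9.55 = 122.33; u = 9.55/122.33 = 7.81%.
October: labor force = 112.44 + 9.27 = 121.71; u = 9.27/121.71 = 7.62%.
Change = 7.62% − 7.81% = −0.19 pp.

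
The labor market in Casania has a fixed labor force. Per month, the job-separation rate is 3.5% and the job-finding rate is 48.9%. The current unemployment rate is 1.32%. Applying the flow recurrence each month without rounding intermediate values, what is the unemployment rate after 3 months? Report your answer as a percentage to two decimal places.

Unemployment rate after three months ≈ 6.10%.

With a fixed labor force, u_{t+1} = u_t + s·(1−u_t) − f·u_t = u_t·(1−s−f) + s.
Here 1−s−f = 0.476 and s = 0.035.
u_1 = 0.013200 × 0.476 + 0.035 = 0.041283.
u_2 = 0.041283 × 0.476 + 0.035 = 0.054651.
u_3 = 0.054651 × 0.476 + 0.035 = 0.061014.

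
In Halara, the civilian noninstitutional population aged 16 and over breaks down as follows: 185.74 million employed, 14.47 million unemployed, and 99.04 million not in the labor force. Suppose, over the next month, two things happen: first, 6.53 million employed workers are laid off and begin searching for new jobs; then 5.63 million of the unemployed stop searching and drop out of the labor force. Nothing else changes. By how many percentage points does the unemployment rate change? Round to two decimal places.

The unemployment rate changes by +0.67 percentage points.

Initially, labor force = 185.74 + 14.47 = 200.21 million, so u = 14.47/200.21 = 7.23%.
After the first change, employed falls and unemployed rises by 6.53; labor force unchanged → E = 179.21, U = 21.00, labor force = 200.21 million.
After the second change, unemployed and labor force both fall by 5.63 → E = 179.21, U = 15.37, labor force = 194.58 million.
New unemployment rate = 15.37 / 194.58 = 7.90%.
Change = 7.90% − 7.23% = +0.67 percentage points.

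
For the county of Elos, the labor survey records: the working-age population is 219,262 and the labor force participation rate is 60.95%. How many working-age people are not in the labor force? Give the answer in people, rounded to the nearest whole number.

Share not in the labor force = 1 − 0.6095 = 0.3905.
Not in labor force = 0.3905 × 219,262 ≈ 85,622.

About 85,622 are not in the labor force.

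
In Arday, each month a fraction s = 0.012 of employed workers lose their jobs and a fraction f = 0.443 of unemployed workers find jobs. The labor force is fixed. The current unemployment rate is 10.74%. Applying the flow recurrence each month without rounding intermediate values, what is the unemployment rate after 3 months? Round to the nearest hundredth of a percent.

Unemployment rate after three months ≈ 3.95%.

With a fixed labor force, u_{t+1} = u_t + s·(1−u_t) − f·u_t = u_t·(1−s−f) + s.
Here 1−s−f = 0.545 and s = 0.012.
u_1 = 0.107400 × 0.545 + 0.012 = 0.070533.
u_2 = 0.070533 × 0.545 + 0.012 = 0.050440.
u_3 = 0.050440 × 0.545 + 0.012 = 0.039490.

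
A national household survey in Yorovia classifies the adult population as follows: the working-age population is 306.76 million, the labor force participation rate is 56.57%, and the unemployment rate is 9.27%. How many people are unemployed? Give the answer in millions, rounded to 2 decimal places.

About 16.09 million are unemployed.

Labor force = 0.5657 × 306.76 = 173.53 million.
Unemployed = 0.0927 × 173.53 ≈ 16.09 million.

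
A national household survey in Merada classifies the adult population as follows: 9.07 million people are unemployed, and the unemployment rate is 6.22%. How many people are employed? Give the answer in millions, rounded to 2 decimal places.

Labor force = U / u = 9.07 / 0.0622 ≈ 145.82 million.
Employed = labor force − unemployed = 145.82 − 9.07 = 136.75 million.

About 136.75 million are employed.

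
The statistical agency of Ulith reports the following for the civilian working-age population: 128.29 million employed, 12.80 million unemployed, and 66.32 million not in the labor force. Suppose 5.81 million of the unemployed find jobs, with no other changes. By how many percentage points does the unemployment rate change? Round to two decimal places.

Initially, labor force = 128.29 + 12.80 = 141.09 million, so u = 12.80/141.09 = 9.07%.
After the change, unemployed falls and employed rises by 5.81; labor force unchanged → E = 134.10, U = 6.99, labor force = 141.09 million.
New unemployment rate = 6.99 / 141.09 = 4.95%.
Change = 4.95% − 9.07% = −4.12 percentage points.

The unemployment rate changes by −4.12 percentage points.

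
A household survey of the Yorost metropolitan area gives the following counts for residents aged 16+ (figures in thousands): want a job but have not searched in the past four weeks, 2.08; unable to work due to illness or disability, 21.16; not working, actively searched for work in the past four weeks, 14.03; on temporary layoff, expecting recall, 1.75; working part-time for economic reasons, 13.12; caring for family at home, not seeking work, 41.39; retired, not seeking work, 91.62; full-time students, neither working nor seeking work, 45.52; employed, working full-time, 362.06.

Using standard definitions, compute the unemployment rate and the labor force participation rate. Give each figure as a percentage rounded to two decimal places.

Employed = 13.12 + 362.06 = 375.18 thousand (anyone who worked, including part-time for economic reasons, counts as employed).
Unemployed = 14.03 + 1.75 = 15.78 thousand (jobless and actively searching, or on temporary layoff).
Labor force = 375.18 + 15.78 = 390.96 thousand.
Not in labor force = 2.08 + 21.16 + 41.39 + 91.62 + 45.52 = 201.77 thousand (those not working and not actively searching are outside the labor force — including those who want a job but have given up searching).
Civilian working-age population = 390.96 + 201.77 = 592.73 thousand.
Unemployment rate = 15.78 / 390.96 = 4.04%.
Labor force participation rate = 390.96 / 592.73 = 65.96%.

Unemployment rate ≈ 4.04%; labor force participation rate ≈ 65.96%.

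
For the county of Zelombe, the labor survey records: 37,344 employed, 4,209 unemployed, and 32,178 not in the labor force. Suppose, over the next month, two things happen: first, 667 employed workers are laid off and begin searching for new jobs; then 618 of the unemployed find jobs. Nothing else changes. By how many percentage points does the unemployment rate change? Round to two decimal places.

The unemployment rate changes by +0.12 percentage points.

Initially, labor force = 37,344 + 4,209 = 41,553, so u = 4,209/41,553 = 10.13%.
After the first change, employed falls and unemployed rises by 667; labor force unchanged → E = 36,677, U = 4,876, labor force = 41,553.
After the second change, unemployed falls and employed rises by 618; labor force unchanged → E = 37,295, U = 4,258, labor force = 41,553.
New unemployment rate = 4,258 / 41,553 = 10.25%.
Change = 10.25% − 10.13% = +0.12 percentage points.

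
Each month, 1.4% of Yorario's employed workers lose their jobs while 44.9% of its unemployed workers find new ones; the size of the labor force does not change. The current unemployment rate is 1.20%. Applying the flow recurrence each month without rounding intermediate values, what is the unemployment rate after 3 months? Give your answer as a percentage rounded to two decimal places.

Unemployment rate after three months ≈ 2.74%.

With a fixed labor force, u_{t+1} = u_t + s·(1−u_t) − f·u_t = u_t·(1−s−f) + s.
Here 1−s−f = 0.537 and s = 0.014.
u_1 = 0.012000 × 0.537 + 0.014 = 0.020444.
u_2 = 0.020444 × 0.537 + 0.014 = 0.024978.
u_3 = 0.024978 × 0.537 + 0.014 = 0.027413.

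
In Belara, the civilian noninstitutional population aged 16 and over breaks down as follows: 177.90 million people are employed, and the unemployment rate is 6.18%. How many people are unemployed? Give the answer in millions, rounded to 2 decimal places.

About 11.72 million are unemployed.

Let U be the number unemployed. The labor force is E + U, and U/(E+U) = 0.0618.
So U = 0.0618 × 177.90 / (1 − 0.0618) = 10.9942 / 0.9382 ≈ 11.72 million.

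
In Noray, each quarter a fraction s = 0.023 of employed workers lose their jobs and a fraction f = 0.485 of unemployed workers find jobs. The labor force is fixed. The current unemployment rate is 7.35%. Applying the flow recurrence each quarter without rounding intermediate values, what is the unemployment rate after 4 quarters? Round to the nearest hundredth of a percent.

Unemployment rate after four quarters ≈ 4.69%.

With a fixed labor force, u_{t+1} = u_t + s·(1−u_t) − f·u_t = u_t·(1−s−f) + s.
Here 1−s−f = 0.492 and s = 0.023.
u_1 = 0.073500 × 0.492 + 0.023 = 0.059162.
u_2 = 0.059162 × 0.492 + 0.023 = 0.052108.
u_3 = 0.052108 × 0.492 + 0.023 = 0.048637.
u_4 = 0.048637 × 0.492 + 0.023 = 0.046929.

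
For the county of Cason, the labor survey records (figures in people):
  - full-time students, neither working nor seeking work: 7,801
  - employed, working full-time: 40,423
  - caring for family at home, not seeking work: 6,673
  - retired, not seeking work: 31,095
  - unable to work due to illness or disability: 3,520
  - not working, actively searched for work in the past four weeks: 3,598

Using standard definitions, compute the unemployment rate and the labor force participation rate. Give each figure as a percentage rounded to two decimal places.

Unemployment rate ≈ 8.17%; labor force participation rate ≈ 47.28%.

Employed = 40,423.
Unemployed = 3,598.
Labor force = 40,423 + 3,598 = 44,021.
Not in labor force = 7,801 + 6,673 + 31,095 + 3,520 = 49,089 (those not working and not actively searching are outside the labor force).
Civilian working-age population = 44,021 + 49,089 = 93,110.
Unemployment rate = 3,598 / 44,021 = 8.17%.
Labor force participation rate = 44,021 / 93,110 = 47.28%.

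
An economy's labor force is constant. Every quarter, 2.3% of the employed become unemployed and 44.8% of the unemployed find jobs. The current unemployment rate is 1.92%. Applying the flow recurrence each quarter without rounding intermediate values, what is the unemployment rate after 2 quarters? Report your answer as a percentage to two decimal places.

With a fixed labor force, u_{t+1} = u_t + s·(1−u_t) − f·u_t = u_t·(1−s−f) + s.
Here 1−s−f = 0.529 and s = 0.023.
u_1 = 0.019200 × 0.529 + 0.023 = 0.033157.
u_2 = 0.033157 × 0.529 + 0.023 = 0.040540.

Unemployment rate after two quarters ≈ 4.05%.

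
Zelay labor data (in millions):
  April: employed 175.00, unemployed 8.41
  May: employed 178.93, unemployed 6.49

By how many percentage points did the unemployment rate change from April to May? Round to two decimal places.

The unemployment rate changed by −1.09 percentage points.

April: labor force = 175.00 + 8.41 = 183.41; u = 8.41/183.41 = 4.59%.
May: labor force = 178.93 + 6.49 = 185.42; u = 6.49/185.42 = 3.50%.
Change = 3.50% − 4.59% = −1.09 pp.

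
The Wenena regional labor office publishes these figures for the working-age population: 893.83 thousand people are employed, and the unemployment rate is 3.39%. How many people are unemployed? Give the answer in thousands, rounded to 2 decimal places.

About 31.36 thousand are unemployed.

Let U be the number unemployed. The labor force is E + U, and U/(E+U) = 0.0339.
So U = 0.0339 × 893.83 / (1 − 0.0339) = 30.3008 / 0.9661 ≈ 31.36 thousand.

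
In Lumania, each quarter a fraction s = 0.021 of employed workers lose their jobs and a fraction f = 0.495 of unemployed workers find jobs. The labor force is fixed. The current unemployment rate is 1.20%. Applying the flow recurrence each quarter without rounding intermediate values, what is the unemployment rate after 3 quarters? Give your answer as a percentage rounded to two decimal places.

With a fixed labor force, u_{t+1} = u_t + s·(1−u_t) − f·u_t = u_t·(1−s−f) + s.
Here 1−s−f = 0.484 and s = 0.021.
u_1 = 0.012000 × 0.484 + 0.021 = 0.026808.
u_2 = 0.026808 × 0.484 + 0.021 = 0.033975.
u_3 = 0.033975 × 0.484 + 0.021 = 0.037444.

Unemployment rate after three quarters ≈ 3.74%.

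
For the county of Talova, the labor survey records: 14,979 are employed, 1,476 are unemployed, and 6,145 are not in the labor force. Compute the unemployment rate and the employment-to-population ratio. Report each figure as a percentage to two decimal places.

Unemployment rate ≈ 8.97%; employment-population ratio ≈ 66.28%.

Labor force = employed + unemployed = 14,979 + 1,476 = 16,455.
Working-age population = 16,455 + 6,145 = 22,600.
Unemployment rate = 1,476 / 16,455 = 8.97%.
Employment-population ratio = 14,979 / 22,600 = 66.28%.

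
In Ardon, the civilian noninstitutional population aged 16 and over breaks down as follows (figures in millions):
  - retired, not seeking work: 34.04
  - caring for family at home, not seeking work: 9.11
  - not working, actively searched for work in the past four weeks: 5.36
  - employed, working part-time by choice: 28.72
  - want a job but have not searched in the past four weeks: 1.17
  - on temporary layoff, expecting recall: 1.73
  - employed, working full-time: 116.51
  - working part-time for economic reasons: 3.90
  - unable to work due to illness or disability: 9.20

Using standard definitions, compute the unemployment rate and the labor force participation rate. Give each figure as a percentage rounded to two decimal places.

Employed = 28.72 + 116.51 + 3.90 = 149.13 million (anyone who worked, including part-time for economic reasons, counts as employed).
Unemployed = 5.36 + 1.73 = 7.09 million (jobless and actively searching, or on temporary layoff).
Labor force = 149.13 + 7.09 = 156.22 million.
Not in labor force = 34.04 + 9.11 + 1.17 + 9.20 = 53.52 million (those not working and not actively searching are outside the labor force — including those who want a job but have given up searching).
Civilian working-age population = 156.22 + 53.52 = 209.74 million.
Unemployment rate = 7.09 / 156.22 = 4.54%.
Labor force participation rate = 156.22 / 209.74 = 74.48%.

Unemployment rate ≈ 4.54%; labor force participation rate ≈ 74.48%.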